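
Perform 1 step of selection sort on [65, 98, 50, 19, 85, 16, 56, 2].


Initial: [65, 98, 50, 19, 85, 16, 56, 2]
Step 1: min=2 at 7
  Swap: [2, 98, 50, 19, 85, 16, 56, 65]

After 1 step: [2, 98, 50, 19, 85, 16, 56, 65]


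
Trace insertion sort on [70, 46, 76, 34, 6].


Initial: [70, 46, 76, 34, 6]
Insert 46: [46, 70, 76, 34, 6]
Insert 76: [46, 70, 76, 34, 6]
Insert 34: [34, 46, 70, 76, 6]
Insert 6: [6, 34, 46, 70, 76]

Sorted: [6, 34, 46, 70, 76]


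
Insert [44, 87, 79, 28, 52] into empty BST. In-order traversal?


Insert 44: root
Insert 87: R from 44
Insert 79: R from 44 -> L from 87
Insert 28: L from 44
Insert 52: R from 44 -> L from 87 -> L from 79

In-order: [28, 44, 52, 79, 87]


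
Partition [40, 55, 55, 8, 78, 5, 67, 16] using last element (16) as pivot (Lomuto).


Pivot: 16
  8 <= 16: swap -> [8, 55, 55, 40, 78, 5, 67, 16]
  5 <= 16: swap -> [8, 5, 55, 40, 78, 55, 67, 16]
Place pivot at 2: [8, 5, 16, 40, 78, 55, 67, 55]

Partitioned: [8, 5, 16, 40, 78, 55, 67, 55]


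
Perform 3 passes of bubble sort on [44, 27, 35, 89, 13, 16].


Initial: [44, 27, 35, 89, 13, 16]
Pass 1: [27, 35, 44, 13, 16, 89] (4 swaps)
Pass 2: [27, 35, 13, 16, 44, 89] (2 swaps)
Pass 3: [27, 13, 16, 35, 44, 89] (2 swaps)

After 3 passes: [27, 13, 16, 35, 44, 89]


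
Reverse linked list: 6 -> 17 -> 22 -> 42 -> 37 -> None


Step 1: curr=6, set curr.next=prev(None) | reversed so far: 6
Step 2: curr=17, set curr.next=prev(6) | reversed so far: 17 -> 6
Step 3: curr=22, set curr.next=prev(17) | reversed so far: 22 -> 17 -> 6
Step 4: curr=42, set curr.next=prev(22) | reversed so far: 42 -> 22 -> 17 -> 6
Step 5: curr=37, set curr.next=prev(42) | reversed so far: 37 -> 42 -> 22 -> 17 -> 6

37 -> 42 -> 22 -> 17 -> 6 -> None


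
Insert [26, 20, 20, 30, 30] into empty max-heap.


Insert 26: [26]
Insert 20: [26, 20]
Insert 20: [26, 20, 20]
Insert 30: [30, 26, 20, 20]
Insert 30: [30, 30, 20, 20, 26]

Final heap: [30, 30, 20, 20, 26]


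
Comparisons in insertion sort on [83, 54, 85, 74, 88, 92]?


Algorithm: insertion sort
Input: [83, 54, 85, 74, 88, 92]
Sorted: [54, 74, 83, 85, 88, 92]

7


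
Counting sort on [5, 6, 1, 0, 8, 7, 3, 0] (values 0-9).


Input: [5, 6, 1, 0, 8, 7, 3, 0]
Counts: [2, 1, 0, 1, 0, 1, 1, 1, 1, 0]

Sorted: [0, 0, 1, 3, 5, 6, 7, 8]


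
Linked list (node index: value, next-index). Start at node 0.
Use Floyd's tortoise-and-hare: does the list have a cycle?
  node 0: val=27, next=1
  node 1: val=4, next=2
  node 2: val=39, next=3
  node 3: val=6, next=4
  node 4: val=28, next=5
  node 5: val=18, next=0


Floyd's tortoise (slow, +1) and hare (fast, +2):
  init: slow=0, fast=0
  step 1: slow=1, fast=2
  step 2: slow=2, fast=4
  step 3: slow=3, fast=0
  step 4: slow=4, fast=2
  step 5: slow=5, fast=4
  step 6: slow=0, fast=0
  slow == fast at node 0: cycle detected

Cycle: yes


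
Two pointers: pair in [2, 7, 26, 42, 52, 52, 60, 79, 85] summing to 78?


lo=0(2)+hi=8(85)=87
lo=0(2)+hi=7(79)=81
lo=0(2)+hi=6(60)=62
lo=1(7)+hi=6(60)=67
lo=2(26)+hi=6(60)=86
lo=2(26)+hi=5(52)=78

Yes: 26+52=78


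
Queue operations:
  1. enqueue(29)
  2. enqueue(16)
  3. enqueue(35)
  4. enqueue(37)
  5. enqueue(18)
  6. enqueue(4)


enqueue(29) -> [29]
enqueue(16) -> [29, 16]
enqueue(35) -> [29, 16, 35]
enqueue(37) -> [29, 16, 35, 37]
enqueue(18) -> [29, 16, 35, 37, 18]
enqueue(4) -> [29, 16, 35, 37, 18, 4]

Final queue: [29, 16, 35, 37, 18, 4]


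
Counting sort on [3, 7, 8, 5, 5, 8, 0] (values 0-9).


Input: [3, 7, 8, 5, 5, 8, 0]
Counts: [1, 0, 0, 1, 0, 2, 0, 1, 2, 0]

Sorted: [0, 3, 5, 5, 7, 8, 8]


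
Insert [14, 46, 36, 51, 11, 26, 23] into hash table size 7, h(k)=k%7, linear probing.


Insert 14: h=0 -> slot 0
Insert 46: h=4 -> slot 4
Insert 36: h=1 -> slot 1
Insert 51: h=2 -> slot 2
Insert 11: h=4, 1 probes -> slot 5
Insert 26: h=5, 1 probes -> slot 6
Insert 23: h=2, 1 probes -> slot 3

Table: [14, 36, 51, 23, 46, 11, 26]


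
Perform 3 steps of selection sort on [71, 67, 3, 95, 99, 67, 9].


Initial: [71, 67, 3, 95, 99, 67, 9]
Step 1: min=3 at 2
  Swap: [3, 67, 71, 95, 99, 67, 9]
Step 2: min=9 at 6
  Swap: [3, 9, 71, 95, 99, 67, 67]
Step 3: min=67 at 5
  Swap: [3, 9, 67, 95, 99, 71, 67]

After 3 steps: [3, 9, 67, 95, 99, 71, 67]


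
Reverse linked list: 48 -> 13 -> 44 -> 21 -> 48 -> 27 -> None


Step 1: curr=48, set curr.next=prev(None) | reversed so far: 48
Step 2: curr=13, set curr.next=prev(48) | reversed so far: 13 -> 48
Step 3: curr=44, set curr.next=prev(13) | reversed so far: 44 -> 13 -> 48
Step 4: curr=21, set curr.next=prev(44) | reversed so far: 21 -> 44 -> 13 -> 48
Step 5: curr=48, set curr.next=prev(21) | reversed so far: 48 -> 21 -> 44 -> 13 -> 48
Step 6: curr=27, set curr.next=prev(48) | reversed so far: 27 -> 48 -> 21 -> 44 -> 13 -> 48

27 -> 48 -> 21 -> 44 -> 13 -> 48 -> None


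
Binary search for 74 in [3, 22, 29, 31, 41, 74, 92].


Step 1: lo=0, hi=6, mid=3, val=31
Step 2: lo=4, hi=6, mid=5, val=74

Found at index 5


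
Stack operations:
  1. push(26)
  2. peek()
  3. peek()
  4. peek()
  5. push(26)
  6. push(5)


push(26) -> [26]
peek()->26
peek()->26
peek()->26
push(26) -> [26, 26]
push(5) -> [26, 26, 5]

Final stack: [26, 26, 5]


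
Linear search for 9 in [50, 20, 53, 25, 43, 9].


i=0: 50!=9
i=1: 20!=9
i=2: 53!=9
i=3: 25!=9
i=4: 43!=9
i=5: 9==9 found!

Found at 5, 6 comps


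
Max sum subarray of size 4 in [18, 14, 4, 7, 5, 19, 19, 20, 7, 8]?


[0:4]: 43
[1:5]: 30
[2:6]: 35
[3:7]: 50
[4:8]: 63
[5:9]: 65
[6:10]: 54

Max: 65 at [5:9]


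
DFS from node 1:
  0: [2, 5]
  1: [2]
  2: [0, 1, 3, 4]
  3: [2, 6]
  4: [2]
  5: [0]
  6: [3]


Visit 1, push [2]
Visit 2, push [4, 3, 0]
Visit 0, push [5]
Visit 5, push []
Visit 3, push [6]
Visit 6, push []
Visit 4, push []

DFS order: [1, 2, 0, 5, 3, 6, 4]


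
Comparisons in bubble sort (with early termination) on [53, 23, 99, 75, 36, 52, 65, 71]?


Algorithm: bubble sort (with early termination)
Input: [53, 23, 99, 75, 36, 52, 65, 71]
Sorted: [23, 36, 52, 53, 65, 71, 75, 99]

22


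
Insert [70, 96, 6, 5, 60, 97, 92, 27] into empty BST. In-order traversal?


Insert 70: root
Insert 96: R from 70
Insert 6: L from 70
Insert 5: L from 70 -> L from 6
Insert 60: L from 70 -> R from 6
Insert 97: R from 70 -> R from 96
Insert 92: R from 70 -> L from 96
Insert 27: L from 70 -> R from 6 -> L from 60

In-order: [5, 6, 27, 60, 70, 92, 96, 97]


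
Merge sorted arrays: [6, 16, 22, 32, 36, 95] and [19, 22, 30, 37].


Take 6 from A
Take 16 from A
Take 19 from B
Take 22 from A
Take 22 from B
Take 30 from B
Take 32 from A
Take 36 from A
Take 37 from B

Merged: [6, 16, 19, 22, 22, 30, 32, 36, 37, 95]


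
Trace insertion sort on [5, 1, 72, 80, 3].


Initial: [5, 1, 72, 80, 3]
Insert 1: [1, 5, 72, 80, 3]
Insert 72: [1, 5, 72, 80, 3]
Insert 80: [1, 5, 72, 80, 3]
Insert 3: [1, 3, 5, 72, 80]

Sorted: [1, 3, 5, 72, 80]


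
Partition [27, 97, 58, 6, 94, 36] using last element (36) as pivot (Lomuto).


Pivot: 36
  27 <= 36: advance i (no swap)
  6 <= 36: swap -> [27, 6, 58, 97, 94, 36]
Place pivot at 2: [27, 6, 36, 97, 94, 58]

Partitioned: [27, 6, 36, 97, 94, 58]


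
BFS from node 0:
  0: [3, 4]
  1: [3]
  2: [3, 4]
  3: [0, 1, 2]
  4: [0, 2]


Visit 0, enqueue [3, 4]
Visit 3, enqueue [1, 2]
Visit 4, enqueue []
Visit 1, enqueue []
Visit 2, enqueue []

BFS order: [0, 3, 4, 1, 2]


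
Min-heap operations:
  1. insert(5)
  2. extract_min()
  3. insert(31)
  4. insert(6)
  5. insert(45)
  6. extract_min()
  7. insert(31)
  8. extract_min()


insert(5) -> [5]
extract_min()->5, []
insert(31) -> [31]
insert(6) -> [6, 31]
insert(45) -> [6, 31, 45]
extract_min()->6, [31, 45]
insert(31) -> [31, 45, 31]
extract_min()->31, [31, 45]

Final heap: [31, 45]


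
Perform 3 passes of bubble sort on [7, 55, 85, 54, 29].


Initial: [7, 55, 85, 54, 29]
Pass 1: [7, 55, 54, 29, 85] (2 swaps)
Pass 2: [7, 54, 29, 55, 85] (2 swaps)
Pass 3: [7, 29, 54, 55, 85] (1 swaps)

After 3 passes: [7, 29, 54, 55, 85]


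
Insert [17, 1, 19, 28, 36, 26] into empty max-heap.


Insert 17: [17]
Insert 1: [17, 1]
Insert 19: [19, 1, 17]
Insert 28: [28, 19, 17, 1]
Insert 36: [36, 28, 17, 1, 19]
Insert 26: [36, 28, 26, 1, 19, 17]

Final heap: [36, 28, 26, 1, 19, 17]


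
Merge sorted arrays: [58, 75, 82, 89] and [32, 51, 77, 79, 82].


Take 32 from B
Take 51 from B
Take 58 from A
Take 75 from A
Take 77 from B
Take 79 from B
Take 82 from A
Take 82 from B

Merged: [32, 51, 58, 75, 77, 79, 82, 82, 89]


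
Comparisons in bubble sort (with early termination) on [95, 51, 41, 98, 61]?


Algorithm: bubble sort (with early termination)
Input: [95, 51, 41, 98, 61]
Sorted: [41, 51, 61, 95, 98]

9


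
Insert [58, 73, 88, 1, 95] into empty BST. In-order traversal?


Insert 58: root
Insert 73: R from 58
Insert 88: R from 58 -> R from 73
Insert 1: L from 58
Insert 95: R from 58 -> R from 73 -> R from 88

In-order: [1, 58, 73, 88, 95]


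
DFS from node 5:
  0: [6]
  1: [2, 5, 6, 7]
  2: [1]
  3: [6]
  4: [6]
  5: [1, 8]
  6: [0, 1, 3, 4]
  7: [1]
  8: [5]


Visit 5, push [8, 1]
Visit 1, push [7, 6, 2]
Visit 2, push []
Visit 6, push [4, 3, 0]
Visit 0, push []
Visit 3, push []
Visit 4, push []
Visit 7, push []
Visit 8, push []

DFS order: [5, 1, 2, 6, 0, 3, 4, 7, 8]


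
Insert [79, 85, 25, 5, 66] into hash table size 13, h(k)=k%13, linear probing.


Insert 79: h=1 -> slot 1
Insert 85: h=7 -> slot 7
Insert 25: h=12 -> slot 12
Insert 5: h=5 -> slot 5
Insert 66: h=1, 1 probes -> slot 2

Table: [None, 79, 66, None, None, 5, None, 85, None, None, None, None, 25]


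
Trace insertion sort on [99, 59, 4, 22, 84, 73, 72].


Initial: [99, 59, 4, 22, 84, 73, 72]
Insert 59: [59, 99, 4, 22, 84, 73, 72]
Insert 4: [4, 59, 99, 22, 84, 73, 72]
Insert 22: [4, 22, 59, 99, 84, 73, 72]
Insert 84: [4, 22, 59, 84, 99, 73, 72]
Insert 73: [4, 22, 59, 73, 84, 99, 72]
Insert 72: [4, 22, 59, 72, 73, 84, 99]

Sorted: [4, 22, 59, 72, 73, 84, 99]


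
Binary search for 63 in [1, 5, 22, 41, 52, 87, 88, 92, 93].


Step 1: lo=0, hi=8, mid=4, val=52
Step 2: lo=5, hi=8, mid=6, val=88
Step 3: lo=5, hi=5, mid=5, val=87

Not found


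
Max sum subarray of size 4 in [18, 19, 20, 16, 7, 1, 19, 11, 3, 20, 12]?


[0:4]: 73
[1:5]: 62
[2:6]: 44
[3:7]: 43
[4:8]: 38
[5:9]: 34
[6:10]: 53
[7:11]: 46

Max: 73 at [0:4]


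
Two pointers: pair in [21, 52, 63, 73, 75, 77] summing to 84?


lo=0(21)+hi=5(77)=98
lo=0(21)+hi=4(75)=96
lo=0(21)+hi=3(73)=94
lo=0(21)+hi=2(63)=84

Yes: 21+63=84


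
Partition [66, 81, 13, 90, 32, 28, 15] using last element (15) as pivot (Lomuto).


Pivot: 15
  13 <= 15: swap -> [13, 81, 66, 90, 32, 28, 15]
Place pivot at 1: [13, 15, 66, 90, 32, 28, 81]

Partitioned: [13, 15, 66, 90, 32, 28, 81]


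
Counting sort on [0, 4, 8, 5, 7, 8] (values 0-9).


Input: [0, 4, 8, 5, 7, 8]
Counts: [1, 0, 0, 0, 1, 1, 0, 1, 2, 0]

Sorted: [0, 4, 5, 7, 8, 8]


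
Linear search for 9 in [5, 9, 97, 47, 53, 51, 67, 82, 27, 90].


i=0: 5!=9
i=1: 9==9 found!

Found at 1, 2 comps


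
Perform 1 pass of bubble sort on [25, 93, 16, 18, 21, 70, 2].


Initial: [25, 93, 16, 18, 21, 70, 2]
Pass 1: [25, 16, 18, 21, 70, 2, 93] (5 swaps)

After 1 pass: [25, 16, 18, 21, 70, 2, 93]


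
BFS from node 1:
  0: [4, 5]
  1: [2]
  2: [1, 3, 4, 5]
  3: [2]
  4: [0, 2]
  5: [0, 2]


Visit 1, enqueue [2]
Visit 2, enqueue [3, 4, 5]
Visit 3, enqueue []
Visit 4, enqueue [0]
Visit 5, enqueue []
Visit 0, enqueue []

BFS order: [1, 2, 3, 4, 5, 0]


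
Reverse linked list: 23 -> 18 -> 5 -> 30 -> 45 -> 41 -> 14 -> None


Step 1: curr=23, set curr.next=prev(None) | reversed so far: 23
Step 2: curr=18, set curr.next=prev(23) | reversed so far: 18 -> 23
Step 3: curr=5, set curr.next=prev(18) | reversed so far: 5 -> 18 -> 23
Step 4: curr=30, set curr.next=prev(5) | reversed so far: 30 -> 5 -> 18 -> 23
Step 5: curr=45, set curr.next=prev(30) | reversed so far: 45 -> 30 -> 5 -> 18 -> 23
Step 6: curr=41, set curr.next=prev(45) | reversed so far: 41 -> 45 -> 30 -> 5 -> 18 -> 23
Step 7: curr=14, set curr.next=prev(41) | reversed so far: 14 -> 41 -> 45 -> 30 -> 5 -> 18 -> 23

14 -> 41 -> 45 -> 30 -> 5 -> 18 -> 23 -> None


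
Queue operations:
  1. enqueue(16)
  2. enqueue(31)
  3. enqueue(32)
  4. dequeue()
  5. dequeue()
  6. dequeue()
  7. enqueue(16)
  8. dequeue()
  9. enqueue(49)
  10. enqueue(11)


enqueue(16) -> [16]
enqueue(31) -> [16, 31]
enqueue(32) -> [16, 31, 32]
dequeue()->16, [31, 32]
dequeue()->31, [32]
dequeue()->32, []
enqueue(16) -> [16]
dequeue()->16, []
enqueue(49) -> [49]
enqueue(11) -> [49, 11]

Final queue: [49, 11]


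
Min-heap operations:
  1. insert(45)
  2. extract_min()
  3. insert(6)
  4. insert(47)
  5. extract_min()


insert(45) -> [45]
extract_min()->45, []
insert(6) -> [6]
insert(47) -> [6, 47]
extract_min()->6, [47]

Final heap: [47]


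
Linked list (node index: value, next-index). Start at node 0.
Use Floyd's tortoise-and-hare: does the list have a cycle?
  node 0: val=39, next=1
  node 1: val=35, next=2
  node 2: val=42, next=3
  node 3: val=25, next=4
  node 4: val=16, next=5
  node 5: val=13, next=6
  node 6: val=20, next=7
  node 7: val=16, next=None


Floyd's tortoise (slow, +1) and hare (fast, +2):
  init: slow=0, fast=0
  step 1: slow=1, fast=2
  step 2: slow=2, fast=4
  step 3: slow=3, fast=6
  step 4: fast 6->7->None, no cycle

Cycle: no


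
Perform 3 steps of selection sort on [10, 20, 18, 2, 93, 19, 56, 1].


Initial: [10, 20, 18, 2, 93, 19, 56, 1]
Step 1: min=1 at 7
  Swap: [1, 20, 18, 2, 93, 19, 56, 10]
Step 2: min=2 at 3
  Swap: [1, 2, 18, 20, 93, 19, 56, 10]
Step 3: min=10 at 7
  Swap: [1, 2, 10, 20, 93, 19, 56, 18]

After 3 steps: [1, 2, 10, 20, 93, 19, 56, 18]


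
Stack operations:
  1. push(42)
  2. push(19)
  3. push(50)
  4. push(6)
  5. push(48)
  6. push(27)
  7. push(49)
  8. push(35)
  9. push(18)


push(42) -> [42]
push(19) -> [42, 19]
push(50) -> [42, 19, 50]
push(6) -> [42, 19, 50, 6]
push(48) -> [42, 19, 50, 6, 48]
push(27) -> [42, 19, 50, 6, 48, 27]
push(49) -> [42, 19, 50, 6, 48, 27, 49]
push(35) -> [42, 19, 50, 6, 48, 27, 49, 35]
push(18) -> [42, 19, 50, 6, 48, 27, 49, 35, 18]

Final stack: [42, 19, 50, 6, 48, 27, 49, 35, 18]


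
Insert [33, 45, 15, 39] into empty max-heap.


Insert 33: [33]
Insert 45: [45, 33]
Insert 15: [45, 33, 15]
Insert 39: [45, 39, 15, 33]

Final heap: [45, 39, 15, 33]


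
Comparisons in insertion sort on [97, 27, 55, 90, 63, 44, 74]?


Algorithm: insertion sort
Input: [97, 27, 55, 90, 63, 44, 74]
Sorted: [27, 44, 55, 63, 74, 90, 97]

16


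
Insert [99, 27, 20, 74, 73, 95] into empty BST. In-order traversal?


Insert 99: root
Insert 27: L from 99
Insert 20: L from 99 -> L from 27
Insert 74: L from 99 -> R from 27
Insert 73: L from 99 -> R from 27 -> L from 74
Insert 95: L from 99 -> R from 27 -> R from 74

In-order: [20, 27, 73, 74, 95, 99]


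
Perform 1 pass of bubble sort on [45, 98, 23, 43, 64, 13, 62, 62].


Initial: [45, 98, 23, 43, 64, 13, 62, 62]
Pass 1: [45, 23, 43, 64, 13, 62, 62, 98] (6 swaps)

After 1 pass: [45, 23, 43, 64, 13, 62, 62, 98]


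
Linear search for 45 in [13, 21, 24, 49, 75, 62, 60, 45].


i=0: 13!=45
i=1: 21!=45
i=2: 24!=45
i=3: 49!=45
i=4: 75!=45
i=5: 62!=45
i=6: 60!=45
i=7: 45==45 found!

Found at 7, 8 comps


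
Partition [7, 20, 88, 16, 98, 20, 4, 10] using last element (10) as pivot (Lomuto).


Pivot: 10
  7 <= 10: advance i (no swap)
  4 <= 10: swap -> [7, 4, 88, 16, 98, 20, 20, 10]
Place pivot at 2: [7, 4, 10, 16, 98, 20, 20, 88]

Partitioned: [7, 4, 10, 16, 98, 20, 20, 88]


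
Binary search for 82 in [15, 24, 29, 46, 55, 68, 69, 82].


Step 1: lo=0, hi=7, mid=3, val=46
Step 2: lo=4, hi=7, mid=5, val=68
Step 3: lo=6, hi=7, mid=6, val=69
Step 4: lo=7, hi=7, mid=7, val=82

Found at index 7


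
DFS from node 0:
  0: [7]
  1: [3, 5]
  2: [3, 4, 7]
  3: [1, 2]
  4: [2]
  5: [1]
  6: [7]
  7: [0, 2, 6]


Visit 0, push [7]
Visit 7, push [6, 2]
Visit 2, push [4, 3]
Visit 3, push [1]
Visit 1, push [5]
Visit 5, push []
Visit 4, push []
Visit 6, push []

DFS order: [0, 7, 2, 3, 1, 5, 4, 6]


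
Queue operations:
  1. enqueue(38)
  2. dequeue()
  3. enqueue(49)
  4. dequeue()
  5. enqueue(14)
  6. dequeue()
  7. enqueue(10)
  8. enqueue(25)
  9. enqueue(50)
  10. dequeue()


enqueue(38) -> [38]
dequeue()->38, []
enqueue(49) -> [49]
dequeue()->49, []
enqueue(14) -> [14]
dequeue()->14, []
enqueue(10) -> [10]
enqueue(25) -> [10, 25]
enqueue(50) -> [10, 25, 50]
dequeue()->10, [25, 50]

Final queue: [25, 50]


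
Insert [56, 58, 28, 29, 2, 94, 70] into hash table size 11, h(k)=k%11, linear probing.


Insert 56: h=1 -> slot 1
Insert 58: h=3 -> slot 3
Insert 28: h=6 -> slot 6
Insert 29: h=7 -> slot 7
Insert 2: h=2 -> slot 2
Insert 94: h=6, 2 probes -> slot 8
Insert 70: h=4 -> slot 4

Table: [None, 56, 2, 58, 70, None, 28, 29, 94, None, None]


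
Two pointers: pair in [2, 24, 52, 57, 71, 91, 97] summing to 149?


lo=0(2)+hi=6(97)=99
lo=1(24)+hi=6(97)=121
lo=2(52)+hi=6(97)=149

Yes: 52+97=149


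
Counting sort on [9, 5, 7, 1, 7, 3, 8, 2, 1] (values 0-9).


Input: [9, 5, 7, 1, 7, 3, 8, 2, 1]
Counts: [0, 2, 1, 1, 0, 1, 0, 2, 1, 1]

Sorted: [1, 1, 2, 3, 5, 7, 7, 8, 9]


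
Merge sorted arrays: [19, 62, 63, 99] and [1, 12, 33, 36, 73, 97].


Take 1 from B
Take 12 from B
Take 19 from A
Take 33 from B
Take 36 from B
Take 62 from A
Take 63 from A
Take 73 from B
Take 97 from B

Merged: [1, 12, 19, 33, 36, 62, 63, 73, 97, 99]


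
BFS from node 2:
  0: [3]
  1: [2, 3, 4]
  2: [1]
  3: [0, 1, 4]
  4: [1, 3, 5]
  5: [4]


Visit 2, enqueue [1]
Visit 1, enqueue [3, 4]
Visit 3, enqueue [0]
Visit 4, enqueue [5]
Visit 0, enqueue []
Visit 5, enqueue []

BFS order: [2, 1, 3, 4, 0, 5]


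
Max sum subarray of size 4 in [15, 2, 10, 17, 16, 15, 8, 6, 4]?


[0:4]: 44
[1:5]: 45
[2:6]: 58
[3:7]: 56
[4:8]: 45
[5:9]: 33

Max: 58 at [2:6]


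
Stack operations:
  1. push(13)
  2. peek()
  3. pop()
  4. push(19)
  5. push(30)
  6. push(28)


push(13) -> [13]
peek()->13
pop()->13, []
push(19) -> [19]
push(30) -> [19, 30]
push(28) -> [19, 30, 28]

Final stack: [19, 30, 28]


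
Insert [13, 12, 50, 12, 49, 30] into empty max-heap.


Insert 13: [13]
Insert 12: [13, 12]
Insert 50: [50, 12, 13]
Insert 12: [50, 12, 13, 12]
Insert 49: [50, 49, 13, 12, 12]
Insert 30: [50, 49, 30, 12, 12, 13]

Final heap: [50, 49, 30, 12, 12, 13]


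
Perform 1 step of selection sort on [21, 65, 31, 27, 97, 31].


Initial: [21, 65, 31, 27, 97, 31]
Step 1: min=21 at 0
  Swap: [21, 65, 31, 27, 97, 31]

After 1 step: [21, 65, 31, 27, 97, 31]


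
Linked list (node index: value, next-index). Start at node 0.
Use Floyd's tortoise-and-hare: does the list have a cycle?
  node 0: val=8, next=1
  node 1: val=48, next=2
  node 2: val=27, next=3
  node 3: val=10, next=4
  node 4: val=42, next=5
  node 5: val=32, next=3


Floyd's tortoise (slow, +1) and hare (fast, +2):
  init: slow=0, fast=0
  step 1: slow=1, fast=2
  step 2: slow=2, fast=4
  step 3: slow=3, fast=3
  slow == fast at node 3: cycle detected

Cycle: yes


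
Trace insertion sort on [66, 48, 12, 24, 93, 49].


Initial: [66, 48, 12, 24, 93, 49]
Insert 48: [48, 66, 12, 24, 93, 49]
Insert 12: [12, 48, 66, 24, 93, 49]
Insert 24: [12, 24, 48, 66, 93, 49]
Insert 93: [12, 24, 48, 66, 93, 49]
Insert 49: [12, 24, 48, 49, 66, 93]

Sorted: [12, 24, 48, 49, 66, 93]


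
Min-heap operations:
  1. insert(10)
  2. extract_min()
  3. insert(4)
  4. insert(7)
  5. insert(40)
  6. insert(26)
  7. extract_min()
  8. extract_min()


insert(10) -> [10]
extract_min()->10, []
insert(4) -> [4]
insert(7) -> [4, 7]
insert(40) -> [4, 7, 40]
insert(26) -> [4, 7, 40, 26]
extract_min()->4, [7, 26, 40]
extract_min()->7, [26, 40]

Final heap: [26, 40]


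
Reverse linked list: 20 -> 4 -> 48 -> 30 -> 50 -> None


Step 1: curr=20, set curr.next=prev(None) | reversed so far: 20
Step 2: curr=4, set curr.next=prev(20) | reversed so far: 4 -> 20
Step 3: curr=48, set curr.next=prev(4) | reversed so far: 48 -> 4 -> 20
Step 4: curr=30, set curr.next=prev(48) | reversed so far: 30 -> 48 -> 4 -> 20
Step 5: curr=50, set curr.next=prev(30) | reversed so far: 50 -> 30 -> 48 -> 4 -> 20

50 -> 30 -> 48 -> 4 -> 20 -> None


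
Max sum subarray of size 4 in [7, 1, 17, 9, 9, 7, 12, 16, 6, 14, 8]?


[0:4]: 34
[1:5]: 36
[2:6]: 42
[3:7]: 37
[4:8]: 44
[5:9]: 41
[6:10]: 48
[7:11]: 44

Max: 48 at [6:10]


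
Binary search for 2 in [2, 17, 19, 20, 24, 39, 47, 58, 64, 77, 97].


Step 1: lo=0, hi=10, mid=5, val=39
Step 2: lo=0, hi=4, mid=2, val=19
Step 3: lo=0, hi=1, mid=0, val=2

Found at index 0


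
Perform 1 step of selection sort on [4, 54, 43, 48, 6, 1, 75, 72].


Initial: [4, 54, 43, 48, 6, 1, 75, 72]
Step 1: min=1 at 5
  Swap: [1, 54, 43, 48, 6, 4, 75, 72]

After 1 step: [1, 54, 43, 48, 6, 4, 75, 72]


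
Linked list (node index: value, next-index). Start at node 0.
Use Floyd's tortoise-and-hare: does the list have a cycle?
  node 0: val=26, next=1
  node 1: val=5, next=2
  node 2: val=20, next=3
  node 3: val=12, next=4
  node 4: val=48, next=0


Floyd's tortoise (slow, +1) and hare (fast, +2):
  init: slow=0, fast=0
  step 1: slow=1, fast=2
  step 2: slow=2, fast=4
  step 3: slow=3, fast=1
  step 4: slow=4, fast=3
  step 5: slow=0, fast=0
  slow == fast at node 0: cycle detected

Cycle: yes


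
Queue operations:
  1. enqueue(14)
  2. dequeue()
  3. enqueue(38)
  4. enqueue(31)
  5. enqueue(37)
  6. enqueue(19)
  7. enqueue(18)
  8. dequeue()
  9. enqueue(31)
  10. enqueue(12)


enqueue(14) -> [14]
dequeue()->14, []
enqueue(38) -> [38]
enqueue(31) -> [38, 31]
enqueue(37) -> [38, 31, 37]
enqueue(19) -> [38, 31, 37, 19]
enqueue(18) -> [38, 31, 37, 19, 18]
dequeue()->38, [31, 37, 19, 18]
enqueue(31) -> [31, 37, 19, 18, 31]
enqueue(12) -> [31, 37, 19, 18, 31, 12]

Final queue: [31, 37, 19, 18, 31, 12]


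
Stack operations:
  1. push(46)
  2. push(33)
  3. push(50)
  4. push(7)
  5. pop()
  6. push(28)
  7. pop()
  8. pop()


push(46) -> [46]
push(33) -> [46, 33]
push(50) -> [46, 33, 50]
push(7) -> [46, 33, 50, 7]
pop()->7, [46, 33, 50]
push(28) -> [46, 33, 50, 28]
pop()->28, [46, 33, 50]
pop()->50, [46, 33]

Final stack: [46, 33]


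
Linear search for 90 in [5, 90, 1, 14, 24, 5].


i=0: 5!=90
i=1: 90==90 found!

Found at 1, 2 comps


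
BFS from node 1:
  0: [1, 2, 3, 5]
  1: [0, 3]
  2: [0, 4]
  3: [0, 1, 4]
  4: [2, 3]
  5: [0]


Visit 1, enqueue [0, 3]
Visit 0, enqueue [2, 5]
Visit 3, enqueue [4]
Visit 2, enqueue []
Visit 5, enqueue []
Visit 4, enqueue []

BFS order: [1, 0, 3, 2, 5, 4]


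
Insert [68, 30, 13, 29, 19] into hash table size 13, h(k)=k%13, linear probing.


Insert 68: h=3 -> slot 3
Insert 30: h=4 -> slot 4
Insert 13: h=0 -> slot 0
Insert 29: h=3, 2 probes -> slot 5
Insert 19: h=6 -> slot 6

Table: [13, None, None, 68, 30, 29, 19, None, None, None, None, None, None]


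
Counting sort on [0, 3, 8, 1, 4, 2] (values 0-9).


Input: [0, 3, 8, 1, 4, 2]
Counts: [1, 1, 1, 1, 1, 0, 0, 0, 1, 0]

Sorted: [0, 1, 2, 3, 4, 8]


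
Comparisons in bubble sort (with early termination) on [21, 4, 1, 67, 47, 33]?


Algorithm: bubble sort (with early termination)
Input: [21, 4, 1, 67, 47, 33]
Sorted: [1, 4, 21, 33, 47, 67]

12


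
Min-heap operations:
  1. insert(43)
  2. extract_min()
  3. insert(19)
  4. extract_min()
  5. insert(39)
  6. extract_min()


insert(43) -> [43]
extract_min()->43, []
insert(19) -> [19]
extract_min()->19, []
insert(39) -> [39]
extract_min()->39, []

Final heap: []


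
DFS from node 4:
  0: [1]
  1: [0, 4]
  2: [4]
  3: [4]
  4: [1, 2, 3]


Visit 4, push [3, 2, 1]
Visit 1, push [0]
Visit 0, push []
Visit 2, push []
Visit 3, push []

DFS order: [4, 1, 0, 2, 3]


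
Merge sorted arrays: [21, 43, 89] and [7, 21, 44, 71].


Take 7 from B
Take 21 from A
Take 21 from B
Take 43 from A
Take 44 from B
Take 71 from B

Merged: [7, 21, 21, 43, 44, 71, 89]


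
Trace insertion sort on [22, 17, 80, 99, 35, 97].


Initial: [22, 17, 80, 99, 35, 97]
Insert 17: [17, 22, 80, 99, 35, 97]
Insert 80: [17, 22, 80, 99, 35, 97]
Insert 99: [17, 22, 80, 99, 35, 97]
Insert 35: [17, 22, 35, 80, 99, 97]
Insert 97: [17, 22, 35, 80, 97, 99]

Sorted: [17, 22, 35, 80, 97, 99]


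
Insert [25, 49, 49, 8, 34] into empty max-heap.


Insert 25: [25]
Insert 49: [49, 25]
Insert 49: [49, 25, 49]
Insert 8: [49, 25, 49, 8]
Insert 34: [49, 34, 49, 8, 25]

Final heap: [49, 34, 49, 8, 25]


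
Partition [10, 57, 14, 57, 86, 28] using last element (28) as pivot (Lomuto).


Pivot: 28
  10 <= 28: advance i (no swap)
  14 <= 28: swap -> [10, 14, 57, 57, 86, 28]
Place pivot at 2: [10, 14, 28, 57, 86, 57]

Partitioned: [10, 14, 28, 57, 86, 57]


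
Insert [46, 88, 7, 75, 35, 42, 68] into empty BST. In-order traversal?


Insert 46: root
Insert 88: R from 46
Insert 7: L from 46
Insert 75: R from 46 -> L from 88
Insert 35: L from 46 -> R from 7
Insert 42: L from 46 -> R from 7 -> R from 35
Insert 68: R from 46 -> L from 88 -> L from 75

In-order: [7, 35, 42, 46, 68, 75, 88]


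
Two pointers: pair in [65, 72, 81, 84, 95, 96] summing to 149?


lo=0(65)+hi=5(96)=161
lo=0(65)+hi=4(95)=160
lo=0(65)+hi=3(84)=149

Yes: 65+84=149


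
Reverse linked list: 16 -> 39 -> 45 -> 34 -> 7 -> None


Step 1: curr=16, set curr.next=prev(None) | reversed so far: 16
Step 2: curr=39, set curr.next=prev(16) | reversed so far: 39 -> 16
Step 3: curr=45, set curr.next=prev(39) | reversed so far: 45 -> 39 -> 16
Step 4: curr=34, set curr.next=prev(45) | reversed so far: 34 -> 45 -> 39 -> 16
Step 5: curr=7, set curr.next=prev(34) | reversed so far: 7 -> 34 -> 45 -> 39 -> 16

7 -> 34 -> 45 -> 39 -> 16 -> None


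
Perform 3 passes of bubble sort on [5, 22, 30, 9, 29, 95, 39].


Initial: [5, 22, 30, 9, 29, 95, 39]
Pass 1: [5, 22, 9, 29, 30, 39, 95] (3 swaps)
Pass 2: [5, 9, 22, 29, 30, 39, 95] (1 swaps)
Pass 3: [5, 9, 22, 29, 30, 39, 95] (0 swaps)

After 3 passes: [5, 9, 22, 29, 30, 39, 95]


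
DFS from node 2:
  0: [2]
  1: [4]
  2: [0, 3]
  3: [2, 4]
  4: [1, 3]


Visit 2, push [3, 0]
Visit 0, push []
Visit 3, push [4]
Visit 4, push [1]
Visit 1, push []

DFS order: [2, 0, 3, 4, 1]


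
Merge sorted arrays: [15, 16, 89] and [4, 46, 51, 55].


Take 4 from B
Take 15 from A
Take 16 from A
Take 46 from B
Take 51 from B
Take 55 from B

Merged: [4, 15, 16, 46, 51, 55, 89]


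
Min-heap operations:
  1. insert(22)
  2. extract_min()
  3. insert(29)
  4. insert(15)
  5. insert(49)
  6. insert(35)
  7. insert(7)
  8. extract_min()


insert(22) -> [22]
extract_min()->22, []
insert(29) -> [29]
insert(15) -> [15, 29]
insert(49) -> [15, 29, 49]
insert(35) -> [15, 29, 49, 35]
insert(7) -> [7, 15, 49, 35, 29]
extract_min()->7, [15, 29, 49, 35]

Final heap: [15, 29, 49, 35]


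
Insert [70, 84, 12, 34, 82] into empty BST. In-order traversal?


Insert 70: root
Insert 84: R from 70
Insert 12: L from 70
Insert 34: L from 70 -> R from 12
Insert 82: R from 70 -> L from 84

In-order: [12, 34, 70, 82, 84]


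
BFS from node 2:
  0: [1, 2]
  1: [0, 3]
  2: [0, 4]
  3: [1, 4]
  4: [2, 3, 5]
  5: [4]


Visit 2, enqueue [0, 4]
Visit 0, enqueue [1]
Visit 4, enqueue [3, 5]
Visit 1, enqueue []
Visit 3, enqueue []
Visit 5, enqueue []

BFS order: [2, 0, 4, 1, 3, 5]


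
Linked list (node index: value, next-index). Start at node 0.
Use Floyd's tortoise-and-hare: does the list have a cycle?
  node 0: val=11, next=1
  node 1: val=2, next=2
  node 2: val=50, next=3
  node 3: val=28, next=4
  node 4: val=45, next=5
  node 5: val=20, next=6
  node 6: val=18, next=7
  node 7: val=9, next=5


Floyd's tortoise (slow, +1) and hare (fast, +2):
  init: slow=0, fast=0
  step 1: slow=1, fast=2
  step 2: slow=2, fast=4
  step 3: slow=3, fast=6
  step 4: slow=4, fast=5
  step 5: slow=5, fast=7
  step 6: slow=6, fast=6
  slow == fast at node 6: cycle detected

Cycle: yes


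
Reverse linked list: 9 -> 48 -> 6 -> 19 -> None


Step 1: curr=9, set curr.next=prev(None) | reversed so far: 9
Step 2: curr=48, set curr.next=prev(9) | reversed so far: 48 -> 9
Step 3: curr=6, set curr.next=prev(48) | reversed so far: 6 -> 48 -> 9
Step 4: curr=19, set curr.next=prev(6) | reversed so far: 19 -> 6 -> 48 -> 9

19 -> 6 -> 48 -> 9 -> None


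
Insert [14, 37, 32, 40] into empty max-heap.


Insert 14: [14]
Insert 37: [37, 14]
Insert 32: [37, 14, 32]
Insert 40: [40, 37, 32, 14]

Final heap: [40, 37, 32, 14]


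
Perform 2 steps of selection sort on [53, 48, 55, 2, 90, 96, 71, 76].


Initial: [53, 48, 55, 2, 90, 96, 71, 76]
Step 1: min=2 at 3
  Swap: [2, 48, 55, 53, 90, 96, 71, 76]
Step 2: min=48 at 1
  Swap: [2, 48, 55, 53, 90, 96, 71, 76]

After 2 steps: [2, 48, 55, 53, 90, 96, 71, 76]


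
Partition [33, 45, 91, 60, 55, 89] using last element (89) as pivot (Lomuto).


Pivot: 89
  33 <= 89: advance i (no swap)
  45 <= 89: advance i (no swap)
  60 <= 89: swap -> [33, 45, 60, 91, 55, 89]
  55 <= 89: swap -> [33, 45, 60, 55, 91, 89]
Place pivot at 4: [33, 45, 60, 55, 89, 91]

Partitioned: [33, 45, 60, 55, 89, 91]


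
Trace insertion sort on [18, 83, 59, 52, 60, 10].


Initial: [18, 83, 59, 52, 60, 10]
Insert 83: [18, 83, 59, 52, 60, 10]
Insert 59: [18, 59, 83, 52, 60, 10]
Insert 52: [18, 52, 59, 83, 60, 10]
Insert 60: [18, 52, 59, 60, 83, 10]
Insert 10: [10, 18, 52, 59, 60, 83]

Sorted: [10, 18, 52, 59, 60, 83]


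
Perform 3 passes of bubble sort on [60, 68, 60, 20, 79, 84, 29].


Initial: [60, 68, 60, 20, 79, 84, 29]
Pass 1: [60, 60, 20, 68, 79, 29, 84] (3 swaps)
Pass 2: [60, 20, 60, 68, 29, 79, 84] (2 swaps)
Pass 3: [20, 60, 60, 29, 68, 79, 84] (2 swaps)

After 3 passes: [20, 60, 60, 29, 68, 79, 84]


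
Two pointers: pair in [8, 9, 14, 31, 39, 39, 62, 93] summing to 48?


lo=0(8)+hi=7(93)=101
lo=0(8)+hi=6(62)=70
lo=0(8)+hi=5(39)=47
lo=1(9)+hi=5(39)=48

Yes: 9+39=48


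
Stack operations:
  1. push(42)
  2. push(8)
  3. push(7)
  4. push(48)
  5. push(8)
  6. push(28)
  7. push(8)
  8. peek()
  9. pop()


push(42) -> [42]
push(8) -> [42, 8]
push(7) -> [42, 8, 7]
push(48) -> [42, 8, 7, 48]
push(8) -> [42, 8, 7, 48, 8]
push(28) -> [42, 8, 7, 48, 8, 28]
push(8) -> [42, 8, 7, 48, 8, 28, 8]
peek()->8
pop()->8, [42, 8, 7, 48, 8, 28]

Final stack: [42, 8, 7, 48, 8, 28]


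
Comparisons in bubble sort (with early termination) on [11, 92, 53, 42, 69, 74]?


Algorithm: bubble sort (with early termination)
Input: [11, 92, 53, 42, 69, 74]
Sorted: [11, 42, 53, 69, 74, 92]

12


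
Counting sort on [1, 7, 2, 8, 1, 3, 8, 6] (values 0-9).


Input: [1, 7, 2, 8, 1, 3, 8, 6]
Counts: [0, 2, 1, 1, 0, 0, 1, 1, 2, 0]

Sorted: [1, 1, 2, 3, 6, 7, 8, 8]


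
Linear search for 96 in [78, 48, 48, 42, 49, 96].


i=0: 78!=96
i=1: 48!=96
i=2: 48!=96
i=3: 42!=96
i=4: 49!=96
i=5: 96==96 found!

Found at 5, 6 comps


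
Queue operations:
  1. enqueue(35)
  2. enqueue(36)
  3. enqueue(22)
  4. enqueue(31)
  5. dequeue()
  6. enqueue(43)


enqueue(35) -> [35]
enqueue(36) -> [35, 36]
enqueue(22) -> [35, 36, 22]
enqueue(31) -> [35, 36, 22, 31]
dequeue()->35, [36, 22, 31]
enqueue(43) -> [36, 22, 31, 43]

Final queue: [36, 22, 31, 43]


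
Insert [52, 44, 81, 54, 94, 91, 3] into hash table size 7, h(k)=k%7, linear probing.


Insert 52: h=3 -> slot 3
Insert 44: h=2 -> slot 2
Insert 81: h=4 -> slot 4
Insert 54: h=5 -> slot 5
Insert 94: h=3, 3 probes -> slot 6
Insert 91: h=0 -> slot 0
Insert 3: h=3, 5 probes -> slot 1

Table: [91, 3, 44, 52, 81, 54, 94]


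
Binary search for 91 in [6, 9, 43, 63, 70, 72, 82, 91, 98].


Step 1: lo=0, hi=8, mid=4, val=70
Step 2: lo=5, hi=8, mid=6, val=82
Step 3: lo=7, hi=8, mid=7, val=91

Found at index 7


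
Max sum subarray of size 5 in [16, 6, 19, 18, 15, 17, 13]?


[0:5]: 74
[1:6]: 75
[2:7]: 82

Max: 82 at [2:7]


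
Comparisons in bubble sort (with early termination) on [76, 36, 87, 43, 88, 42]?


Algorithm: bubble sort (with early termination)
Input: [76, 36, 87, 43, 88, 42]
Sorted: [36, 42, 43, 76, 87, 88]

15


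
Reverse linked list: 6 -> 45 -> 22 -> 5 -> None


Step 1: curr=6, set curr.next=prev(None) | reversed so far: 6
Step 2: curr=45, set curr.next=prev(6) | reversed so far: 45 -> 6
Step 3: curr=22, set curr.next=prev(45) | reversed so far: 22 -> 45 -> 6
Step 4: curr=5, set curr.next=prev(22) | reversed so far: 5 -> 22 -> 45 -> 6

5 -> 22 -> 45 -> 6 -> None


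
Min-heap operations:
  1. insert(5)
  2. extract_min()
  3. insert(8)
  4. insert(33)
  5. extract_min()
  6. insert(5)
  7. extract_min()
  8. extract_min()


insert(5) -> [5]
extract_min()->5, []
insert(8) -> [8]
insert(33) -> [8, 33]
extract_min()->8, [33]
insert(5) -> [5, 33]
extract_min()->5, [33]
extract_min()->33, []

Final heap: []


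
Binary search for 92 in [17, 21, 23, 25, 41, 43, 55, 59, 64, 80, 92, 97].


Step 1: lo=0, hi=11, mid=5, val=43
Step 2: lo=6, hi=11, mid=8, val=64
Step 3: lo=9, hi=11, mid=10, val=92

Found at index 10


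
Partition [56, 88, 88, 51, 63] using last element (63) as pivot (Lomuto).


Pivot: 63
  56 <= 63: advance i (no swap)
  51 <= 63: swap -> [56, 51, 88, 88, 63]
Place pivot at 2: [56, 51, 63, 88, 88]

Partitioned: [56, 51, 63, 88, 88]


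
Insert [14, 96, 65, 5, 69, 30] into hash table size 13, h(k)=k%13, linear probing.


Insert 14: h=1 -> slot 1
Insert 96: h=5 -> slot 5
Insert 65: h=0 -> slot 0
Insert 5: h=5, 1 probes -> slot 6
Insert 69: h=4 -> slot 4
Insert 30: h=4, 3 probes -> slot 7

Table: [65, 14, None, None, 69, 96, 5, 30, None, None, None, None, None]


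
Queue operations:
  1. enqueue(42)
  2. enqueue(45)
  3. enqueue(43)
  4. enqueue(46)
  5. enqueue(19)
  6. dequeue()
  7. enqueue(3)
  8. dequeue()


enqueue(42) -> [42]
enqueue(45) -> [42, 45]
enqueue(43) -> [42, 45, 43]
enqueue(46) -> [42, 45, 43, 46]
enqueue(19) -> [42, 45, 43, 46, 19]
dequeue()->42, [45, 43, 46, 19]
enqueue(3) -> [45, 43, 46, 19, 3]
dequeue()->45, [43, 46, 19, 3]

Final queue: [43, 46, 19, 3]


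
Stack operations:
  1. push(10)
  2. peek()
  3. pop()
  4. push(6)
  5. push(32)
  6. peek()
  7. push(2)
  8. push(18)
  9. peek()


push(10) -> [10]
peek()->10
pop()->10, []
push(6) -> [6]
push(32) -> [6, 32]
peek()->32
push(2) -> [6, 32, 2]
push(18) -> [6, 32, 2, 18]
peek()->18

Final stack: [6, 32, 2, 18]


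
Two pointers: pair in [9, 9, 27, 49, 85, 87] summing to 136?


lo=0(9)+hi=5(87)=96
lo=1(9)+hi=5(87)=96
lo=2(27)+hi=5(87)=114
lo=3(49)+hi=5(87)=136

Yes: 49+87=136


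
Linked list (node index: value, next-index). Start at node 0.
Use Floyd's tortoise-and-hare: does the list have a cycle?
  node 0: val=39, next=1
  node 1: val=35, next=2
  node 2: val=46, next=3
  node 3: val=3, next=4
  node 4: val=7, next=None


Floyd's tortoise (slow, +1) and hare (fast, +2):
  init: slow=0, fast=0
  step 1: slow=1, fast=2
  step 2: slow=2, fast=4
  step 3: fast -> None, no cycle

Cycle: no


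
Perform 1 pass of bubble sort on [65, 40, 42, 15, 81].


Initial: [65, 40, 42, 15, 81]
Pass 1: [40, 42, 15, 65, 81] (3 swaps)

After 1 pass: [40, 42, 15, 65, 81]


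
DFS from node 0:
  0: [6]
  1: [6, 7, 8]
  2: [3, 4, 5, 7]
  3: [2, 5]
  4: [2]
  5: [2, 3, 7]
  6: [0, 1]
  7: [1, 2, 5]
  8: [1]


Visit 0, push [6]
Visit 6, push [1]
Visit 1, push [8, 7]
Visit 7, push [5, 2]
Visit 2, push [5, 4, 3]
Visit 3, push [5]
Visit 5, push []
Visit 4, push []
Visit 8, push []

DFS order: [0, 6, 1, 7, 2, 3, 5, 4, 8]


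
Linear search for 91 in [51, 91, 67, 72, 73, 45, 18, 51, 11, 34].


i=0: 51!=91
i=1: 91==91 found!

Found at 1, 2 comps


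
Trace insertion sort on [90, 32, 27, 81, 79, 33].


Initial: [90, 32, 27, 81, 79, 33]
Insert 32: [32, 90, 27, 81, 79, 33]
Insert 27: [27, 32, 90, 81, 79, 33]
Insert 81: [27, 32, 81, 90, 79, 33]
Insert 79: [27, 32, 79, 81, 90, 33]
Insert 33: [27, 32, 33, 79, 81, 90]

Sorted: [27, 32, 33, 79, 81, 90]


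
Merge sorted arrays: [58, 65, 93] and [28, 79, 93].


Take 28 from B
Take 58 from A
Take 65 from A
Take 79 from B
Take 93 from A

Merged: [28, 58, 65, 79, 93, 93]


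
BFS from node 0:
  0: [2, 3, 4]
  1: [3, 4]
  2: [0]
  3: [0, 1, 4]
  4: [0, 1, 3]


Visit 0, enqueue [2, 3, 4]
Visit 2, enqueue []
Visit 3, enqueue [1]
Visit 4, enqueue []
Visit 1, enqueue []

BFS order: [0, 2, 3, 4, 1]


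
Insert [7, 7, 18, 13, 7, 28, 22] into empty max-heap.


Insert 7: [7]
Insert 7: [7, 7]
Insert 18: [18, 7, 7]
Insert 13: [18, 13, 7, 7]
Insert 7: [18, 13, 7, 7, 7]
Insert 28: [28, 13, 18, 7, 7, 7]
Insert 22: [28, 13, 22, 7, 7, 7, 18]

Final heap: [28, 13, 22, 7, 7, 7, 18]


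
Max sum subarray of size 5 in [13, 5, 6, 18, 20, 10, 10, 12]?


[0:5]: 62
[1:6]: 59
[2:7]: 64
[3:8]: 70

Max: 70 at [3:8]


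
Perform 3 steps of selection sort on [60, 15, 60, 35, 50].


Initial: [60, 15, 60, 35, 50]
Step 1: min=15 at 1
  Swap: [15, 60, 60, 35, 50]
Step 2: min=35 at 3
  Swap: [15, 35, 60, 60, 50]
Step 3: min=50 at 4
  Swap: [15, 35, 50, 60, 60]

After 3 steps: [15, 35, 50, 60, 60]


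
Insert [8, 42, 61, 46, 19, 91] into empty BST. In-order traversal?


Insert 8: root
Insert 42: R from 8
Insert 61: R from 8 -> R from 42
Insert 46: R from 8 -> R from 42 -> L from 61
Insert 19: R from 8 -> L from 42
Insert 91: R from 8 -> R from 42 -> R from 61

In-order: [8, 19, 42, 46, 61, 91]


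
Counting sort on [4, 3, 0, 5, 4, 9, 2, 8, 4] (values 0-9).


Input: [4, 3, 0, 5, 4, 9, 2, 8, 4]
Counts: [1, 0, 1, 1, 3, 1, 0, 0, 1, 1]

Sorted: [0, 2, 3, 4, 4, 4, 5, 8, 9]


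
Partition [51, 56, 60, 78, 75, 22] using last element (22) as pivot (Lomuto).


Pivot: 22
Place pivot at 0: [22, 56, 60, 78, 75, 51]

Partitioned: [22, 56, 60, 78, 75, 51]


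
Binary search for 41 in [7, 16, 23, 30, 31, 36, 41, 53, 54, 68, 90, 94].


Step 1: lo=0, hi=11, mid=5, val=36
Step 2: lo=6, hi=11, mid=8, val=54
Step 3: lo=6, hi=7, mid=6, val=41

Found at index 6


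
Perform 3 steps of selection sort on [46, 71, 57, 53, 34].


Initial: [46, 71, 57, 53, 34]
Step 1: min=34 at 4
  Swap: [34, 71, 57, 53, 46]
Step 2: min=46 at 4
  Swap: [34, 46, 57, 53, 71]
Step 3: min=53 at 3
  Swap: [34, 46, 53, 57, 71]

After 3 steps: [34, 46, 53, 57, 71]


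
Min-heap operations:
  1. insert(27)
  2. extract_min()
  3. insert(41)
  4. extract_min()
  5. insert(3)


insert(27) -> [27]
extract_min()->27, []
insert(41) -> [41]
extract_min()->41, []
insert(3) -> [3]

Final heap: [3]


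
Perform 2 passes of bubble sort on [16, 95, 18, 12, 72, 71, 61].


Initial: [16, 95, 18, 12, 72, 71, 61]
Pass 1: [16, 18, 12, 72, 71, 61, 95] (5 swaps)
Pass 2: [16, 12, 18, 71, 61, 72, 95] (3 swaps)

After 2 passes: [16, 12, 18, 71, 61, 72, 95]


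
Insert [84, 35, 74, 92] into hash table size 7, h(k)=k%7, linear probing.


Insert 84: h=0 -> slot 0
Insert 35: h=0, 1 probes -> slot 1
Insert 74: h=4 -> slot 4
Insert 92: h=1, 1 probes -> slot 2

Table: [84, 35, 92, None, 74, None, None]


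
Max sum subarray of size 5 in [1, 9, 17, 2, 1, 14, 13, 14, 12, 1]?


[0:5]: 30
[1:6]: 43
[2:7]: 47
[3:8]: 44
[4:9]: 54
[5:10]: 54

Max: 54 at [4:9]


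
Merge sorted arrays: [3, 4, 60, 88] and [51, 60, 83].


Take 3 from A
Take 4 from A
Take 51 from B
Take 60 from A
Take 60 from B
Take 83 from B

Merged: [3, 4, 51, 60, 60, 83, 88]


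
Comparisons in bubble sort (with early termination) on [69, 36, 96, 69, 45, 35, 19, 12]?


Algorithm: bubble sort (with early termination)
Input: [69, 36, 96, 69, 45, 35, 19, 12]
Sorted: [12, 19, 35, 36, 45, 69, 69, 96]

28


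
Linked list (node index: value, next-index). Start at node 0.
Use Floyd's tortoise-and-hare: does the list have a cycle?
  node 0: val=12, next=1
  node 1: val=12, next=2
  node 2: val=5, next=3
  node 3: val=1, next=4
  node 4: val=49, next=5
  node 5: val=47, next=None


Floyd's tortoise (slow, +1) and hare (fast, +2):
  init: slow=0, fast=0
  step 1: slow=1, fast=2
  step 2: slow=2, fast=4
  step 3: fast 4->5->None, no cycle

Cycle: no


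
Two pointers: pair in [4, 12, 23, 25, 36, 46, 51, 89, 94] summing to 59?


lo=0(4)+hi=8(94)=98
lo=0(4)+hi=7(89)=93
lo=0(4)+hi=6(51)=55
lo=1(12)+hi=6(51)=63
lo=1(12)+hi=5(46)=58
lo=2(23)+hi=5(46)=69
lo=2(23)+hi=4(36)=59

Yes: 23+36=59
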